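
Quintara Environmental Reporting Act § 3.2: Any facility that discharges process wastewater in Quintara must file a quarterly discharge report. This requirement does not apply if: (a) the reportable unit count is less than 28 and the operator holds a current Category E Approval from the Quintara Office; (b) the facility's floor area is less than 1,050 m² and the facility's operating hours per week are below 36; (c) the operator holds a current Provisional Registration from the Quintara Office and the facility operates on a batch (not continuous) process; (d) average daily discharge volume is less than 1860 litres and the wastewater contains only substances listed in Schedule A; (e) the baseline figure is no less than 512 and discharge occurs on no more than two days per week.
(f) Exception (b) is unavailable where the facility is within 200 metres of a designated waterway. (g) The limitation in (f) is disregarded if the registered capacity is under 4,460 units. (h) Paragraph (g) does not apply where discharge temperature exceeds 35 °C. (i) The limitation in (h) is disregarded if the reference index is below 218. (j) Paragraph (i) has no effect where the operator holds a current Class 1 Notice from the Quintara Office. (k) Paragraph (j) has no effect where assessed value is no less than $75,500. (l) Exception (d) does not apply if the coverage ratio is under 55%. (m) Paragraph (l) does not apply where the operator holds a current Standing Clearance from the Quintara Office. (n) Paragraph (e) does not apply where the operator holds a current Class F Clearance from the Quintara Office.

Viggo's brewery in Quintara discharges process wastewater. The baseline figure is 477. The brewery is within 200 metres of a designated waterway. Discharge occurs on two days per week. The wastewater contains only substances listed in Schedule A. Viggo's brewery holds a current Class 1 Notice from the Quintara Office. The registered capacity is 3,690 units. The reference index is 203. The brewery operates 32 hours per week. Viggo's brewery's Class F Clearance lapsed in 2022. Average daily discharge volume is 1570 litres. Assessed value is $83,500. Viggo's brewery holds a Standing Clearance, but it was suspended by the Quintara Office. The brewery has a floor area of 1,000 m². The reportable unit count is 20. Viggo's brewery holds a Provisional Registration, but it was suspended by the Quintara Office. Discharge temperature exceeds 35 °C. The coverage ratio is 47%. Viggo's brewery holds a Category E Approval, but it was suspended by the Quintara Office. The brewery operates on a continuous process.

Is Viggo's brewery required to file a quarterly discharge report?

Exception (a) requires that the operator holds a current Category E Approval from the Quintara Office; but there is no Category E Approval in force, so (a) is unavailable.
Exception (b)'s conditions are all satisfied: the facility's floor area is 1,000 m², less than the 1,050 m² limit; the facility's operating hours per week are 32, below the 36 limit. As to paragraphs (f)–(k): (f) operates (the brewery is within 200 m of a designated waterway), but is displaced by (g): (g) operates against (f): the registered capacity is 3,690 units, under the 4,460 units limit. (h) would limit (g) — discharge temperature exceeds 35 °C — but (i) sets (h) aside: (i) is triggered — the reference index is 203, below the 218 limit. (j) would limit (i) — a current Class 1 Notice is held — but (k) sets (j) aside: (k) applies — assessed value is $83,500, meeting the $75,500 threshold. So (b) applies.
Exception (c) fails — there is no Provisional Registration in force.
All of (d)'s requirements are met (average daily discharge volume is 1570 litres, less than the 1860 litres limit; the wastewater is Schedule-A-only). However, paragraphs (l)–(m) must be considered: (l) applies — the coverage ratio is 47%, under the 55% limit. (m) is not engaged (no current Standing Clearance is held), so (l) stands. Exception (d) does not apply.
Exception (e) fails — the baseline figure is 477, short of 512.

No — exception (b) applies; Viggo's brewery is not required to file a quarterly discharge report.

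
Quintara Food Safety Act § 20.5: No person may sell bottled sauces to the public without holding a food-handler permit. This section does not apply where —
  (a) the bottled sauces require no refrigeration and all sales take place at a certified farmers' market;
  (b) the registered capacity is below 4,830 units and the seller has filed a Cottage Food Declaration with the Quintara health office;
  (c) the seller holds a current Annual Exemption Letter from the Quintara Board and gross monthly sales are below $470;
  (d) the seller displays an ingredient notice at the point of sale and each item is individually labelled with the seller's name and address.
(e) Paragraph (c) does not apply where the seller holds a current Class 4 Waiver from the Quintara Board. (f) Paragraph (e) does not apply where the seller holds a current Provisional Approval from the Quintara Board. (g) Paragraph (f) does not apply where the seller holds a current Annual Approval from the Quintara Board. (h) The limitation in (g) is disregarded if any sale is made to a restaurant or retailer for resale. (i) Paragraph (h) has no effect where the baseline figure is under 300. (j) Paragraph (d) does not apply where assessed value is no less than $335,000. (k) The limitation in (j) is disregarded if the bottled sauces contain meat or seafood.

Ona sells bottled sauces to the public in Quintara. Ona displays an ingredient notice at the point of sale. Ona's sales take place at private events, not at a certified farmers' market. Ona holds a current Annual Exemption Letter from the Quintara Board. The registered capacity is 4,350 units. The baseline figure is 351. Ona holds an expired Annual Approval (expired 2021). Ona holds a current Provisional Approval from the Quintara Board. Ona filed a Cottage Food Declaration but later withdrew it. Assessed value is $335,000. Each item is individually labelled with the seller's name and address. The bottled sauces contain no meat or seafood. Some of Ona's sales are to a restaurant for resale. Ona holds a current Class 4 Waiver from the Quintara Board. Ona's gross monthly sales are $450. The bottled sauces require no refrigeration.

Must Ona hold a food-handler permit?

Exception (a) does not apply: sales are at private events, not a certified farmers' market.
Exception (b) does not apply: the Cottage Food Declaration was withdrawn.
All of (c)'s requirements are met (a current Annual Exemption Letter is held; gross monthly sales are $450, below the $470 limit). Applying paragraphs (e)–(i): (e) applies (a current Class 4 Waiver is held), but is displaced by (f): (f) is triggered — a current Provisional Approval is held. (g), which would lift (f), is not engaged — there is no Annual Approval in force. (c) remains available.
Exception (d) is satisfied on its face — an ingredient notice is displayed; items are individually labelled. But: (j) operates against (d): assessed value is $335,000, meeting the $335,000 threshold. (k) is not engaged (the bottled sauces contain no meat or seafood), so (j) stands. (d) is therefore removed.

No — exception (c) applies; Ona is not required to hold a food-handler permit.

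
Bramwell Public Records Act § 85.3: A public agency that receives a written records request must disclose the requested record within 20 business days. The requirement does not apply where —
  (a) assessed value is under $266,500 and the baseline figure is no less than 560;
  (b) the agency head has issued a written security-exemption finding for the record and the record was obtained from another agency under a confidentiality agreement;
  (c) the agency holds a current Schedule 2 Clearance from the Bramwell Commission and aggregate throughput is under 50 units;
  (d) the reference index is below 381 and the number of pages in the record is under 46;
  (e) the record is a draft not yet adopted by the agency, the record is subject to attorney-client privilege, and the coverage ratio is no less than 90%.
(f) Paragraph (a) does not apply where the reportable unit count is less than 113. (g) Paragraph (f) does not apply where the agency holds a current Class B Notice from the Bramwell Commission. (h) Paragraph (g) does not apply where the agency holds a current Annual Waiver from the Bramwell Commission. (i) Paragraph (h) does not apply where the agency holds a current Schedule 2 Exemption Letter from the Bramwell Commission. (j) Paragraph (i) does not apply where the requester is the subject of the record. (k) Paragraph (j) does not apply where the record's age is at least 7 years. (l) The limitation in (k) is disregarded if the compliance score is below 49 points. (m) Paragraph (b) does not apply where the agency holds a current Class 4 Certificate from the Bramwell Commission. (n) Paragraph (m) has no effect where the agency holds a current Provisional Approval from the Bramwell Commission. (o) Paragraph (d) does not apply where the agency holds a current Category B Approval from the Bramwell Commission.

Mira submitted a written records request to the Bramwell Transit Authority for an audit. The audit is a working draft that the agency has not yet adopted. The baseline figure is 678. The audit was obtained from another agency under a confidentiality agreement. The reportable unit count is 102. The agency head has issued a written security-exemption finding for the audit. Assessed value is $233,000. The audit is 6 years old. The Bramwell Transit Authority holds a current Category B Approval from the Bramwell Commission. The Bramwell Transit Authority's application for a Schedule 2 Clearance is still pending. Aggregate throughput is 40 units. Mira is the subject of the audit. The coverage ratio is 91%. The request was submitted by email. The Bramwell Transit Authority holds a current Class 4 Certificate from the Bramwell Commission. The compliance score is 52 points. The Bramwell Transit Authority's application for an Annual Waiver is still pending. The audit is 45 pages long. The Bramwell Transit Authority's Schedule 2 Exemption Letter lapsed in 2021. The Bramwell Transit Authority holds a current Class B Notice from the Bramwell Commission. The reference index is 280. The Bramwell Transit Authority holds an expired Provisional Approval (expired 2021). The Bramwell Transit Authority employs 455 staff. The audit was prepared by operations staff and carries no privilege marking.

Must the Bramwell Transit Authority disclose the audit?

No — exception (a) applies; the Bramwell Transit Authority is not required to disclose the audit.

Exception (a)'s conditions are all satisfied: assessed value is $233,000, under the $266,500 limit; the baseline figure is 678, meeting the 560 threshold. Considering the limiting provisions: (f) applies (the reportable unit count is 102, less than the 113 limit), but is overridden by (g): (g) is engaged — a current Class B Notice is held. (h) is not triggered (no current Annual Waiver is held), so (g) stands. Exception (a) stands.
Exception (b): a written security-exemption finding has been issued; the audit was obtained under a confidentiality agreement — every condition holds. However, paragraphs (m)–(n) must be considered: (m) is engaged — a current Class 4 Certificate is held. (n), which would lift (m), is not triggered — no current Provisional Approval is held. (b) is therefore removed.
Exception (c) does not apply: no current Schedule 2 Clearance is held.
Exception (d)'s conditions are all satisfied: the reference index is 280, below the 381 limit; the number of pages in the record is 45, under the 46 limit. But: (o) operates against (d): a current Category B Approval is held. So (d) is unavailable.
Exception (e) requires that the record is subject to attorney-client privilege; but the audit carries no privilege marking, so (e) is unavailable.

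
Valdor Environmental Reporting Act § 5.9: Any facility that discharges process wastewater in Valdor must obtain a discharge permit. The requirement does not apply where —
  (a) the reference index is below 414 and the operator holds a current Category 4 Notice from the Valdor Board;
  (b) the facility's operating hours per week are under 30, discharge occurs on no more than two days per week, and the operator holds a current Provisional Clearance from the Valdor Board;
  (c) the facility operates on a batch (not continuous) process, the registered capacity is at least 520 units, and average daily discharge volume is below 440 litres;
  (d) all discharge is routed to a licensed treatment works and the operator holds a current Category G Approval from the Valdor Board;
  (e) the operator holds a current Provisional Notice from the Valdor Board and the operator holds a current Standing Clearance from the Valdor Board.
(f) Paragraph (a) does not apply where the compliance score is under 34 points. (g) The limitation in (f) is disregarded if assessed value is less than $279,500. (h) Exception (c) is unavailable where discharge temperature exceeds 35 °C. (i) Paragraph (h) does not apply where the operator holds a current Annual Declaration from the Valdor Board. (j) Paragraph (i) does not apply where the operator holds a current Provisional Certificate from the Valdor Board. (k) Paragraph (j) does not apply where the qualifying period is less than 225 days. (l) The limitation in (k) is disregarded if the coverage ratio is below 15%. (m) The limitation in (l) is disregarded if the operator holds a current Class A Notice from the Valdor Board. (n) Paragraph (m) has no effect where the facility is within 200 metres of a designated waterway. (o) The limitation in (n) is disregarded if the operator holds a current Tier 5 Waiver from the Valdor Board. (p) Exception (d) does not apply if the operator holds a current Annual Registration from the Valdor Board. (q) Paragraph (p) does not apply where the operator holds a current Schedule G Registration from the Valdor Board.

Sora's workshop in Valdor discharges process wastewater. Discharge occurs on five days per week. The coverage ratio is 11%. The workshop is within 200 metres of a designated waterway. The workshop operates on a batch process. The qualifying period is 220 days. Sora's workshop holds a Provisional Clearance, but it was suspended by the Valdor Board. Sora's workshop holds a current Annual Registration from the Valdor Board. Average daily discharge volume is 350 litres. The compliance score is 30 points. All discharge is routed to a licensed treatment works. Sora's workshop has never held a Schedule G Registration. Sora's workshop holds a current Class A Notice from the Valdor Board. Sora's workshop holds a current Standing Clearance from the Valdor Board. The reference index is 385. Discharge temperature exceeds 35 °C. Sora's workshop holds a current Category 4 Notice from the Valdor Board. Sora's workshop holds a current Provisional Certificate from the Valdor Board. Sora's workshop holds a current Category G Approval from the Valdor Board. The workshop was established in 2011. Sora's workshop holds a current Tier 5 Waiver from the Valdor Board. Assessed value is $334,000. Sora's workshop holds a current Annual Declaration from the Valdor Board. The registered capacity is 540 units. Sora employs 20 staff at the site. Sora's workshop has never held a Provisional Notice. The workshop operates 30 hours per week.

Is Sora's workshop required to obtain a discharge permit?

No — exception (c) applies; Sora's workshop is not required to obtain a discharge permit.

All of (a)'s requirements are met (the reference index is 385, below the 414 limit; a current Category 4 Notice is held). But: (f) operates against (a): the compliance score is 30 points, under the 34 points limit. (g) is not engaged (assessed value is $334,000, not less than $279,500), so (f) stands. (a) is therefore removed.
Exception (b) fails — the facility's operating hours per week are 30, not under 30.
Exception (c)'s conditions are all satisfied: the facility operates on a batch process; the registered capacity is 540 units, meeting the 520 units threshold; average daily discharge volume is 350 litres, below the 440 litres limit. Considering the limiting provisions: (h) is triggered (discharge temperature exceeds 35 °C), but is displaced by (i): (i) applies — a current Annual Declaration is held. (j) would limit (i) — a current Provisional Certificate is held — but (k) sets (j) aside: (k) operates against (j): the qualifying period is 220 days, less than the 225 days limit. (l) is engaged (the coverage ratio is 11%, below the 15% limit), but is displaced by (m): (m) operates against (l): a current Class A Notice is held. (n) would limit (m) — the workshop is within 200 m of a designated waterway — but (o) sets (n) aside: (o) operates against (n): a current Tier 5 Waiver is held. (c) remains available.
Exception (d): discharge is routed to a licensed treatment works; a current Category G Approval is held — every condition holds. But applying paragraphs (p)–(q): (p) is triggered — a current Annual Registration is held. (q) is not triggered (there is no Schedule G Registration in force), so (p) stands. (d) is therefore removed.
Exception (e) does not apply: the Provisional Notice is not current.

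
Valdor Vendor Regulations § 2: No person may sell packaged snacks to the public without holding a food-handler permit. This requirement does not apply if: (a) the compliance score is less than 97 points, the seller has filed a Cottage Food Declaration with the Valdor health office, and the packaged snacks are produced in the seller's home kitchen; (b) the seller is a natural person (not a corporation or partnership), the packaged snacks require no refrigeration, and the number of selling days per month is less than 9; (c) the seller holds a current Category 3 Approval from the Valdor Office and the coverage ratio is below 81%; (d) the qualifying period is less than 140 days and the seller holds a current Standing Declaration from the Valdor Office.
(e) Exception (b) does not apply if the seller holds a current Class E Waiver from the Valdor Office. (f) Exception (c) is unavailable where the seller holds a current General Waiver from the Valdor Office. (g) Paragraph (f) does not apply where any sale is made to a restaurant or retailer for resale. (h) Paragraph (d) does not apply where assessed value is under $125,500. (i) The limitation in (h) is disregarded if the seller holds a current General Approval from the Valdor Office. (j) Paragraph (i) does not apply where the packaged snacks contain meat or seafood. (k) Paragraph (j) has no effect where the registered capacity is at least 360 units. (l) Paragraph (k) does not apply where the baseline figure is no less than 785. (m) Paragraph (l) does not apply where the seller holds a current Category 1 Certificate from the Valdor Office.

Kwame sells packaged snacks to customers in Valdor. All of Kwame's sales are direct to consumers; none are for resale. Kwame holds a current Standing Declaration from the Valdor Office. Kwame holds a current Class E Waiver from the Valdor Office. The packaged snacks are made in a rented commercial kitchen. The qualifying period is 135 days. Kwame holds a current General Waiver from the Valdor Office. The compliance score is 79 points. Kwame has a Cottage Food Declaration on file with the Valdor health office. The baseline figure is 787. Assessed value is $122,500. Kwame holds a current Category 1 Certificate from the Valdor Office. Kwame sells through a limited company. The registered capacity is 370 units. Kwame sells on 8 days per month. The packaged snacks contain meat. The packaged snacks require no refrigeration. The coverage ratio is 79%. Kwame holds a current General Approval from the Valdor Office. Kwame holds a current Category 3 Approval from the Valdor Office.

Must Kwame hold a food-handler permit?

No — exception (d) applies; Kwame is not required to hold a food-handler permit.

Exception (a) requires that the packaged snacks are produced in the seller's home kitchen; but the packaged snacks are made in a commercial kitchen, not a home kitchen, so (a) is unavailable.
Exception (b) does not apply: the seller operates through a limited company.
Exception (c) is satisfied on its face — a current Category 3 Approval is held; the coverage ratio is 79%, below the 81% limit. However, paragraphs (f)–(g) must be considered: (f) is engaged — a current General Waiver is held. (g) does not operate here (no sales are for resale), so (f) stands. So (c) is unavailable.
Exception (d)'s conditions are all satisfied: the qualifying period is 135 days, less than the 140 days limit; a current Standing Declaration is held. As to paragraphs (h)–(m): (h) would limit (d) — assessed value is $122,500, under the $125,500 limit — but (i) sets (h) aside: (i) applies — a current General Approval is held. (j) would limit (i) — the packaged snacks contain meat — but (k) sets (j) aside: (k) operates against (j): the registered capacity is 370 units, meeting the 360 units threshold. (l) would limit (k) — the baseline figure is 787, meeting the 785 threshold — but (m) sets (l) aside: (m) operates against (l): a current Category 1 Certificate is held. Exception (d) stands.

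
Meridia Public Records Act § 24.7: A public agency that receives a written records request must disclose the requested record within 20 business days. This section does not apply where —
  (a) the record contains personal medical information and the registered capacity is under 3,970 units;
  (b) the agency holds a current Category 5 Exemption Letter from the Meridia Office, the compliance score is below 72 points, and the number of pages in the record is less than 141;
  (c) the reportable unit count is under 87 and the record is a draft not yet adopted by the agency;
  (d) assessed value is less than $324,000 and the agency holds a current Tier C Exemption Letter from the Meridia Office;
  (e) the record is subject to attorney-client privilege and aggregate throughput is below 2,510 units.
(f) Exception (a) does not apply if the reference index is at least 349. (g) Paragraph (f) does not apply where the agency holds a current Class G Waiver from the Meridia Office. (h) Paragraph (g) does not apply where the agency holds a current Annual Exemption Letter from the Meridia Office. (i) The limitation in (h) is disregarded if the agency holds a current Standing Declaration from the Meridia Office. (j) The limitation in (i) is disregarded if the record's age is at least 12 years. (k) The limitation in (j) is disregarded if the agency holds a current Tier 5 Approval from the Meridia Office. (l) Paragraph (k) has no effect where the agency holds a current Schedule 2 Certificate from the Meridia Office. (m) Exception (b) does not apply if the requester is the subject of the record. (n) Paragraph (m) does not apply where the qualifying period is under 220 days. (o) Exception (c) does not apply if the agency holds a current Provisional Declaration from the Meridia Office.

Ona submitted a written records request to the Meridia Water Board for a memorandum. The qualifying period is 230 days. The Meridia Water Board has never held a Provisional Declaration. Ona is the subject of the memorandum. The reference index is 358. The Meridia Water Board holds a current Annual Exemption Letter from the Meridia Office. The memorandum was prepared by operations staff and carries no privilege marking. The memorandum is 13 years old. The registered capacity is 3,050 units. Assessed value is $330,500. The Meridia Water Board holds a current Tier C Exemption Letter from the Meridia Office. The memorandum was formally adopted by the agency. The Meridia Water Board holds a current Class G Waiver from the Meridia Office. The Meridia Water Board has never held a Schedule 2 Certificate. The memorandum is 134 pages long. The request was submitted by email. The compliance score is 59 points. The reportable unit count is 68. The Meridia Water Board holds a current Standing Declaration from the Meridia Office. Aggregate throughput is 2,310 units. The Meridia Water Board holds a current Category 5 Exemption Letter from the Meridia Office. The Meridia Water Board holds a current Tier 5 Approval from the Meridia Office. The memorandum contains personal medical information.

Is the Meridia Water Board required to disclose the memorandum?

Exception (a) is satisfied on its face — the memorandum contains personal medical information; the registered capacity is 3,050 units, under the 3,970 units limit. Considering the limiting provisions: (f) is triggered (the reference index is 358, meeting the 349 threshold), but is displaced by (g): (g) applies — a current Class G Waiver is held. (h) applies (a current Annual Exemption Letter is held), but is set aside by (i): (i) operates against (h): a current Standing Declaration is held. (j) would limit (i) — the record's age is 13 years, meeting the 12 years threshold — but (k) sets (j) aside: (k) operates against (j): a current Tier 5 Approval is held. (l), which would lift (k), is inapplicable — the Schedule 2 Certificate is not current. Exception (a) stands.
Exception (b)'s conditions are all satisfied: a current Category 5 Exemption Letter is held; the compliance score is 59 points, below the 72 points limit; the number of pages in the record is 134, less than the 141 limit. But applying paragraphs (m)–(n): (m) operates against (b): Ona is the subject of the memorandum. (n), which would lift (m), is inapplicable — the qualifying period is 230 days, not under 220 days. So (b) is unavailable.
Exception (c) does not apply: the memorandum has been formally adopted.
Exception (d) fails — assessed value is $330,500, not less than $324,000.
Exception (e) does not apply: the memorandum carries no privilege marking.

No — exception (a) applies; the Meridia Water Board is not required to disclose the memorandum.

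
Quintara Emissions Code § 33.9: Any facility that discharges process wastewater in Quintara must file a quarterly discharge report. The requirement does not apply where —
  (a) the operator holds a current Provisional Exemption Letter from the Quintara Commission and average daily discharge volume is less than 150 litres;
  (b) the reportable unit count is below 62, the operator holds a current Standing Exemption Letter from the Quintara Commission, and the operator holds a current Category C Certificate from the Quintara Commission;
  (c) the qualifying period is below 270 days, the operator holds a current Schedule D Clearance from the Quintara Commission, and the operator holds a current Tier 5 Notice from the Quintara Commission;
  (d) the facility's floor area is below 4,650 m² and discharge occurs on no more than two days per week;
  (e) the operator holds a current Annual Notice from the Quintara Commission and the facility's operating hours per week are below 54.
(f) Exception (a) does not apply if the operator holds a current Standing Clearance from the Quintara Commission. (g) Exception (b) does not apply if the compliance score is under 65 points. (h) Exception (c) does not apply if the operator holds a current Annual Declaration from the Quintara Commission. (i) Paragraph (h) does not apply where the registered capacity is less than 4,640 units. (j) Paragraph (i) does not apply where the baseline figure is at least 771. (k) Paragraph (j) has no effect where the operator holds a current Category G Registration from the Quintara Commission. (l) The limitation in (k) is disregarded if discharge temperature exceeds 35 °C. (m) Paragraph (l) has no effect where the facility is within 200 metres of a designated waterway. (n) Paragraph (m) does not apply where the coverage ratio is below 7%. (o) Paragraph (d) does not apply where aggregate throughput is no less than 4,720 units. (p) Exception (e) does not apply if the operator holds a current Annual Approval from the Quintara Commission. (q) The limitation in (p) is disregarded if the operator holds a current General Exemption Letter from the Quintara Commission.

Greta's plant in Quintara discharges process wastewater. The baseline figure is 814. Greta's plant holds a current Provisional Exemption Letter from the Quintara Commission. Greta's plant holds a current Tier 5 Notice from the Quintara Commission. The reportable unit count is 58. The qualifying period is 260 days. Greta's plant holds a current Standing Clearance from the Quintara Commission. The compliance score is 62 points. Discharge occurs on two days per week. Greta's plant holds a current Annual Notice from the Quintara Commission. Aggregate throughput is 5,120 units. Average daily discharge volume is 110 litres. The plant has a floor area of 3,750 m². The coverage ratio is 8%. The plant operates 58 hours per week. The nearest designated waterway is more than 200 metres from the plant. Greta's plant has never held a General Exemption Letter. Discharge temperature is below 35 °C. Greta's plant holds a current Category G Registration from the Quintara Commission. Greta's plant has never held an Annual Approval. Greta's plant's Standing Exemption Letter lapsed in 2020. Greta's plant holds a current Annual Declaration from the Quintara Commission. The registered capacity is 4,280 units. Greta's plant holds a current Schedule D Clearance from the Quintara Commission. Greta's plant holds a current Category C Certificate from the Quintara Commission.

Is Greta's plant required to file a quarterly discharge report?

No — exception (c) applies; Greta's plant is not required to file a quarterly discharge report.

Exception (a) is satisfied on its face — a current Provisional Exemption Letter is held; average daily discharge volume is 110 litres, less than the 150 litres limit. Turning to paragraph (f): (f) applies — a current Standing Clearance is held. (a) is therefore removed.
Exception (b) does not apply: no current Standing Exemption Letter is held.
Exception (c): the qualifying period is 260 days, below the 270 days limit; a current Schedule D Clearance is held; a current Tier 5 Notice is held — every condition holds. Considering the limiting provisions: (h) operates (a current Annual Declaration is held), but is displaced by (i): (i) operates against (h): the registered capacity is 4,280 units, less than the 4,640 units limit. (j) would limit (i) — the baseline figure is 814, meeting the 771 threshold — but (k) sets (j) aside: (k) operates against (j): a current Category G Registration is held. (l), which would lift (k), does not operate here — discharge temperature is below 35 °C. (c) remains available.
All of (d)'s requirements are met (the facility's floor area is 3,750 m², below the 4,650 m² limit; discharge occurs on no more than two days per week). But: (o) is triggered — aggregate throughput is 5,120 units, meeting the 4,720 units threshold. (d) is therefore removed.
Exception (e) requires that the facility's operating hours per week are below 54; but the facility's operating hours per week are 58, not below 54, so (e) is unavailable.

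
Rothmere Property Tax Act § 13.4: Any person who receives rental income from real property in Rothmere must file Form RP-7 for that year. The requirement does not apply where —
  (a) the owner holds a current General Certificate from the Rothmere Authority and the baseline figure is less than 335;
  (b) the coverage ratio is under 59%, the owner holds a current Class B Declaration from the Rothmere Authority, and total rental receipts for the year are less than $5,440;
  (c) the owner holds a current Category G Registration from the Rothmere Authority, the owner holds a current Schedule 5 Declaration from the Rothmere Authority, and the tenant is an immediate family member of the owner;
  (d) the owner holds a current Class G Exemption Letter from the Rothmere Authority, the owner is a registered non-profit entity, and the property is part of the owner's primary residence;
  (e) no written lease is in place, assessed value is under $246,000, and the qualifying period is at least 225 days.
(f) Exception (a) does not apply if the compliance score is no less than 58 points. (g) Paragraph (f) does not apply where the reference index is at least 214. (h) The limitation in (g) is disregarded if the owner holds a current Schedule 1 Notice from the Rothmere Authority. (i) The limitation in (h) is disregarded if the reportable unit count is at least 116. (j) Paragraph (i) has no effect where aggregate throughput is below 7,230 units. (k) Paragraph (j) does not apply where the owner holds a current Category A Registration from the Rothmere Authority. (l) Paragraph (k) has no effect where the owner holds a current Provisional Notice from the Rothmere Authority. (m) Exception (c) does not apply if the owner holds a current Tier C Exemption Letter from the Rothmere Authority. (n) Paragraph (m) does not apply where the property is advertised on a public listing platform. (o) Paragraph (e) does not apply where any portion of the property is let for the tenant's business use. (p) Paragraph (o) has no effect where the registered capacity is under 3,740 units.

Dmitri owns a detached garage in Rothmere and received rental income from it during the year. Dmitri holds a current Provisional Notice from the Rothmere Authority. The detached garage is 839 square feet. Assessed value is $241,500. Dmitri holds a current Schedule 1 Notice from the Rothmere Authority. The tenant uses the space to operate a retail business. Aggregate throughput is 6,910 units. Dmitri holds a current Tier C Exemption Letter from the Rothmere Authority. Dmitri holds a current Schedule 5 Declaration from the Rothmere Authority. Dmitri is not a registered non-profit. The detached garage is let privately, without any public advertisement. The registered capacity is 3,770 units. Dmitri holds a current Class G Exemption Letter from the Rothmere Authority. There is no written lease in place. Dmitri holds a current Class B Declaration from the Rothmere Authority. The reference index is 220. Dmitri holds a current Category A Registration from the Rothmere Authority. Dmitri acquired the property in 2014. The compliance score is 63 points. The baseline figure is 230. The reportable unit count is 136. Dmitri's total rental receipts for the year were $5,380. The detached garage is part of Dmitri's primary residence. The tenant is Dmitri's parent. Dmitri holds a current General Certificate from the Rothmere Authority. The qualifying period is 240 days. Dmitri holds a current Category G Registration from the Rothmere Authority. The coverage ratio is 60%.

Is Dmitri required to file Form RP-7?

Yes — Dmitri must file Form RP-7.

Exception (a) is satisfied on its face — a current General Certificate is held; the baseline figure is 230, less than the 335 limit. Turning to paragraphs (f)–(l): (f) operates against (a): the compliance score is 63 points, meeting the 58 points threshold. (g) would limit (f) — the reference index is 220, meeting the 214 threshold — but (h) sets (g) aside: (h) operates against (g): a current Schedule 1 Notice is held. (i) would limit (h) — the reportable unit count is 136, meeting the 116 threshold — but (j) sets (i) aside: (j) operates against (i): aggregate throughput is 6,910 units, below the 7,230 units limit. (k) would limit (j) — a current Category A Registration is held — but (l) sets (k) aside: (l) operates against (k): a current Provisional Notice is held. (a) is therefore removed.
Exception (b) does not apply: the coverage ratio is 60%, not under 59%.
Exception (c): a current Category G Registration is held; a current Schedule 5 Declaration is held; the tenant is an immediate family member — every condition holds. But: (m) is engaged — a current Tier C Exemption Letter is held. (n) is not triggered (the property is let privately without advertisement), so (m) stands. (c) is therefore removed.
Exception (d) fails — Dmitri is not a registered non-profit.
Exception (e)'s conditions are all satisfied: there is no written lease; assessed value is $241,500, under the $246,000 limit; the qualifying period is 240 days, meeting the 225 days threshold. But: (o) operates against (e): the space is let for business use. (p), which would lift (o), is not triggered — the registered capacity is 3,770 units, not under 3,740 units. (e) is therefore removed.
No exception applies. The general rule governs.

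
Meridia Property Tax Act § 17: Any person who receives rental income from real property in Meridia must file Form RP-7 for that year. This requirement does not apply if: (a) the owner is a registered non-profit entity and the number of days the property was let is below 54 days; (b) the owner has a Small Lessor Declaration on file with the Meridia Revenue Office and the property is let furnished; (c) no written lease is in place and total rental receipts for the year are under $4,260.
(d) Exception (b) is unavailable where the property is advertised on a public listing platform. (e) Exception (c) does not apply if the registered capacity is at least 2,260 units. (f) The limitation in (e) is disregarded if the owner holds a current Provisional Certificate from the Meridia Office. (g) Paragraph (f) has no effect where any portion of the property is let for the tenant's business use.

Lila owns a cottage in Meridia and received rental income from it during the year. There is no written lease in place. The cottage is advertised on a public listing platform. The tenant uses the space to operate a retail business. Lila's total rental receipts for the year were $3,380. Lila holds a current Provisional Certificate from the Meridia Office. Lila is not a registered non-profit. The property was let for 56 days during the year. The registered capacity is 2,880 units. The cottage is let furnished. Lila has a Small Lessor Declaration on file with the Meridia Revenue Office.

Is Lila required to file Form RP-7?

Yes — Lila must file Form RP-7.

Exception (a) fails — Lila is not a registered non-profit.
Exception (b): a Small Lessor Declaration is on file; the property is let furnished — every condition holds. But: (d) is triggered — the property is publicly advertised. Exception (b) does not apply.
Exception (c): there is no written lease; total rental receipts for the year are $3,380, under the $4,260 limit — every condition holds. But applying paragraphs (e)–(g): (e) operates against (c): the registered capacity is 2,880 units, meeting the 2,260 units threshold. (f) operates (a current Provisional Certificate is held), but is set aside by (g): (g) operates against (f): the space is let for business use. So (c) is unavailable.
No exception is made out. Lila falls within the general rule.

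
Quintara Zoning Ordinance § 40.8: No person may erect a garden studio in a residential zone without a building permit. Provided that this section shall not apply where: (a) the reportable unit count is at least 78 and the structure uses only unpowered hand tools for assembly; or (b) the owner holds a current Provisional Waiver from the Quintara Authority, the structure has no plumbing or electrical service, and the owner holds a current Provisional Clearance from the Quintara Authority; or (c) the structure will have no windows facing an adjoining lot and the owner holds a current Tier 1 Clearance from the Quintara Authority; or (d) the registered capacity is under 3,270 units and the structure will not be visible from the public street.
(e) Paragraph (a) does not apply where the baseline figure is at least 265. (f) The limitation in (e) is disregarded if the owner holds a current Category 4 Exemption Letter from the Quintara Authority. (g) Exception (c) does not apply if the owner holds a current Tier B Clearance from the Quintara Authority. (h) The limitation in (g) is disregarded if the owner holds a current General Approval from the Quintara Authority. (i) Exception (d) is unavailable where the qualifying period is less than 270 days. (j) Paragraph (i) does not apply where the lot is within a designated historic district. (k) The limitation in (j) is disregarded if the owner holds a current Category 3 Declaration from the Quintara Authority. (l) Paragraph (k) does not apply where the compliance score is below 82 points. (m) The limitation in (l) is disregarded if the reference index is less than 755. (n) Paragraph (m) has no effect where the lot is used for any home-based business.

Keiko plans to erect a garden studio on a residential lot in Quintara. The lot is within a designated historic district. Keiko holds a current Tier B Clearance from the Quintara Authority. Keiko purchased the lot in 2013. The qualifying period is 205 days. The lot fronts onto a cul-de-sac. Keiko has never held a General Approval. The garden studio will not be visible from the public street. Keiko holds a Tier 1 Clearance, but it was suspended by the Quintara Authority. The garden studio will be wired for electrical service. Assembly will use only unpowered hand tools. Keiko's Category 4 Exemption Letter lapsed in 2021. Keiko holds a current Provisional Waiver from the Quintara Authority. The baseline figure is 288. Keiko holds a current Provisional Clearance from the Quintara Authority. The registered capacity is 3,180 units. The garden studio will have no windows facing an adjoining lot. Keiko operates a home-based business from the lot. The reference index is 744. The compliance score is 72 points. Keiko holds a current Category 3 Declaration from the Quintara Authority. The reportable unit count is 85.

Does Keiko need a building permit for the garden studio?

No — exception (d) applies; Keiko does not need a building permit.

Exception (a) is satisfied on its face — the reportable unit count is 85, meeting the 78 threshold; assembly uses only hand tools. But: (e) is engaged — the baseline figure is 288, meeting the 265 threshold. (f) is inapplicable (there is no Category 4 Exemption Letter in force), so (e) stands. So (a) is unavailable.
Exception (b) fails — electrical service is planned.
Exception (c) requires that the owner holds a current Tier 1 Clearance from the Quintara Authority; but there is no Tier 1 Clearance in force, so (c) is unavailable.
Exception (d): the registered capacity is 3,180 units, under the 3,270 units limit; the structure will not be visible from the street — every condition holds. Considering the limiting provisions: (i) would limit (d) — the qualifying period is 205 days, less than the 270 days limit — but (j) sets (i) aside: (j) applies — the lot is in a historic district. (k) is engaged (a current Category 3 Declaration is held), but is set aside by (l): (l) operates — the compliance score is 72 points, below the 82 points limit. (m) operates (the reference index is 744, less than the 755 limit), but is displaced by (n): (n) operates against (m): a home-based business operates on the lot. (d) remains available.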